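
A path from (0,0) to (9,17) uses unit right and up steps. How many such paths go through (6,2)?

Paths (0,0)->(6,2): C(8,2) = 28.
Paths (6,2)->(9,17): C(18,15) = 816.
By multiplication principle: 28 x 816.

Final answer: 22848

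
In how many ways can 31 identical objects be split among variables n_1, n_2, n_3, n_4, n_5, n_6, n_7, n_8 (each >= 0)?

Stars and bars with 31 stars and 7 bars:
C(31+8-1, 8-1) = C(38,7).

Final answer: C(38,7) = 12620256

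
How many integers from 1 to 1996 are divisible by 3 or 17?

Multiples of 3: 665. Multiples of 17: 117. Of both (lcm=51): 39.
By inclusion-exclusion: 665 + 117 - 39.

Final answer: 743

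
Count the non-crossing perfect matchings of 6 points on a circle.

This is counted by the nth Catalan number C_n. Here n = 6/2 = 3.
C_n = C(2n,n)/(n+1), so C_{3} = C(6,3)/4 = 20/4.

Final answer: C_{3} = 5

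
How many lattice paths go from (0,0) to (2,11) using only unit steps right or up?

Each path has 2 right steps and 11 up steps in some order (13 steps total).
Choose which 11 of the 13 steps are up: C(13,11).

Final answer: C(13,11) = 78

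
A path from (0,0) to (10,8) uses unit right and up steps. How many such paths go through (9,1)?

Paths (0,0)->(9,1): C(10,1) = 10.
Paths (9,1)->(10,8): C(8,7) = 8.
By multiplication principle: 10 x 8.

Final answer: 80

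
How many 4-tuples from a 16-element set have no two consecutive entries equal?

Let g(n) count such strings. g(1) = 16, and each valid string of length n-1 extends in 15 ways (any symbol but the last), so g(n) = 15 g(n-1).
Total: g(4) = 16 x 15^3.

Final answer: 16 x 15^{3} = 54000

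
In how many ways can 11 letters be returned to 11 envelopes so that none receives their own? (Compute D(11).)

Derangements satisfy D(n) = (n-1)(D(n-1) + D(n-2)), starting from D(0)=1, D(1)=0.
D(2) = 1 x (0 + 1) = 1
D(3) = 2 x (1 + 0) = 2
D(4) = 3 x (2 + 1) = 9
D(5) = 4 x (9 + 2) = 44
D(6) = 5 x (44 + 9) = 265
D(7) = 6 x (265 + 44) = 1854
D(8) = 7 x (1854 + 265) = 14833
D(9) = 8 x (14833 + 1854) = 133496
D(10) = 9 x (133496 + 14833) = 1334961
D(11) = 10 x (D(10) + D(9)) = 10 x (1334961 + 133496)

Final answer: D(11) = 14684570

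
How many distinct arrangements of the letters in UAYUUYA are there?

Letters (A:2, U:3, Y:2). Total letters: 7.
Permutations = 7!/(3! x 2! x 2!).

Final answer: 210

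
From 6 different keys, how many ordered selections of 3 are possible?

P(6,3) = 6!/(6-3)! = 6!/3!.

Final answer: P(6,3) = 120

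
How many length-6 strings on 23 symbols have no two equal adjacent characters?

Let g(n) count such strings. g(1) = 23, and each valid string of length n-1 extends in 22 ways (any symbol but the last), so g(n) = 22 g(n-1).
Total: g(6) = 23 x 22^5.

Final answer: 23 x 22^{5} = 118533536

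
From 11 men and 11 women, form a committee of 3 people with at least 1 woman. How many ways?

Sum over valid woman counts:
C(11,1)C(11,2) = 605
C(11,2)C(11,1) = 605
C(11,3)C(11,0) = 165
Total: 605 + 605 + 165.

Final answer: 1375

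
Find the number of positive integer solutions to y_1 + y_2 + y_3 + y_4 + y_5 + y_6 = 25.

Substitute y'_i = y_i - 1 (so y'_i >= 0). Then sum y'_i = 25 - 6 = 19.
Stars and bars: C(19+6-1, 6-1) = C(24,5).

Final answer: C(24,5) = 42504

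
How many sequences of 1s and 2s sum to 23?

Let f(n) count the ways. The last step is size 1 or 2, so f(n) = f(n-1) + f(n-2) with f(1)=1, f(2)=2.
Building up term by term: f(1)=1, f(2)=2, f(3)=3, f(4)=5, f(5)=8, f(6)=13, f(7)=21, f(8)=34, f(9)=55, f(10)=89, f(11)=144, f(12)=233, f(13)=377, f(14)=610, f(15)=987, f(16)=1597, f(17)=2584, f(18)=4181, f(19)=6765, f(20)=10946, f(21)=17711, f(22)=28657, f(23)=46368.

Final answer: 46368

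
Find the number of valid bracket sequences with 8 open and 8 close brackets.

This is a standard Catalan-number count: the answer is C_n. Here n = 8 (pairs).
C_n = C(2n,n)/(n+1), so C_{8} = C(16,8)/9 = 12870/9.

Final answer: C_{8} = 1430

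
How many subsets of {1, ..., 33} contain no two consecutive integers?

Condition on whether n belongs to the subset: if not, any valid subset of {1, ..., n-1} works (a(n-1)); if so, n-1 is excluded and the rest is a valid subset of {1, ..., n-2} (a(n-2)). Hence a(n) = a(n-1) + a(n-2), a(1)=2, a(2)=3.
Iterating the recurrence: a(1)=2, a(2)=3, a(3)=5, a(4)=8, a(5)=13, a(6)=21, a(7)=34, a(8)=55, a(9)=89, a(10)=144, a(11)=233, a(12)=377, a(13)=610, a(14)=987, a(15)=1597, a(16)=2584, a(17)=4181, a(18)=6765, a(19)=10946, a(20)=17711, a(21)=28657, a(22)=46368, a(23)=75025, a(24)=121393, a(25)=196418, a(26)=317811, a(27)=514229, a(28)=832040, a(29)=1346269, a(30)=2178309, a(31)=3524578, a(32)=5702887, a(33)=9227465.

Final answer: 9227465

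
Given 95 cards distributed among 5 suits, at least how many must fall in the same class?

By pigeonhole with 95 objects and 5 categories: ceiling(95/5).

Final answer: 19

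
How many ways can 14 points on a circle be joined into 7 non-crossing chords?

This is a standard Catalan-number count: the answer is C_n. Here n = 14/2 = 7.
C_n = C(2n,n)/(n+1), so C_{7} = C(14,7)/8 = 3432/8.

Final answer: C_{7} = 429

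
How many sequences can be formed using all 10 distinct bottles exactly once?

The number of ways to arrange 10 distinct objects is 10!.

Final answer: 10! = 3628800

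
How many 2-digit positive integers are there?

The leading digit cannot be 0 (9 options); the other 1 digit can be anything (10 options each).
Total: 9 x 10^1.

Final answer: 90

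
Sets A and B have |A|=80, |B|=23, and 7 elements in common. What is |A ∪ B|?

|A union B| = |A| + |B| - |A intersect B| = 80 + 23 - 7.

Final answer: 96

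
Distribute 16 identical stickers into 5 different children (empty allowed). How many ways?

Stars and bars: C(n+k-1, k-1) = C(20,4).

Final answer: C(20,4) = 4845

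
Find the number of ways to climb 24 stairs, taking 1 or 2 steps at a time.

Let f(n) count the ways. The last step is size 1 or 2, so f(n) = f(n-1) + f(n-2) with f(1)=1, f(2)=2.
Building up term by term: f(1)=1, f(2)=2, f(3)=3, f(4)=5, f(5)=8, f(6)=13, f(7)=21, f(8)=34, f(9)=55, f(10)=89, f(11)=144, f(12)=233, f(13)=377, f(14)=610, f(15)=987, f(16)=1597, f(17)=2584, f(18)=4181, f(19)=6765, f(20)=10946, f(21)=17711, f(22)=28657, f(23)=46368, f(24)=75025.

Final answer: 75025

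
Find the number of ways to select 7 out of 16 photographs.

C(16,7) = 16!/(7! x (16-7)!).

Final answer: C(16,7) = 11440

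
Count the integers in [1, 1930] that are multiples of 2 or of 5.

Multiples of 2: 965. Multiples of 5: 386. Of both (lcm=10): 193.
By inclusion-exclusion: 965 + 386 - 193.

Final answer: 1158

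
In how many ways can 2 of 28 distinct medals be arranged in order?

P(28,2) = 28!/(28-2)! = 28!/26!.

Final answer: P(28,2) = 756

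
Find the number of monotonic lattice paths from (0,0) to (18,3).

Each path has 18 right steps and 3 up steps in some order (21 steps total).
Choose which 3 of the 21 steps are up: C(21,3).

Final answer: C(21,3) = 1330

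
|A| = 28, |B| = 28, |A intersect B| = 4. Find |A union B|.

|A union B| = |A| + |B| - |A intersect B| = 28 + 28 - 4.

Final answer: 52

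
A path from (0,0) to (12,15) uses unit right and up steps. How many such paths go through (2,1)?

Paths (0,0)->(2,1): C(3,1) = 3.
Paths (2,1)->(12,15): C(24,14) = 1961256.
By multiplication principle: 3 x 1961256.

Final answer: 5883768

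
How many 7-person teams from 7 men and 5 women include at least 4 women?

Sum over valid woman counts:
C(5,4)C(7,3) = 175
C(5,5)C(7,2) = 21
Total: 175 + 21.

Final answer: 196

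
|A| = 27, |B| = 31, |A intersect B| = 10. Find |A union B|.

|A union B| = |A| + |B| - |A intersect B| = 27 + 31 - 10.

Final answer: 48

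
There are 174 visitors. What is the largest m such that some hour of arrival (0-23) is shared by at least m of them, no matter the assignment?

There are 24 possible values for hour of arrival (0-23). With 174 visitors and 24 categories, by pigeonhole: ceiling(174/24).

Final answer: 8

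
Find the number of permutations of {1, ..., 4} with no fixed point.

D(n) = (n-1)(D(n-1) + D(n-2)), D(0)=1, D(1)=0.
D(2) = 1 x (0 + 1) = 1
D(3) = 2 x (1 + 0) = 2
D(4) = 3 x (D(3) + D(2)) = 3 x (2 + 1)

Final answer: D(4) = 9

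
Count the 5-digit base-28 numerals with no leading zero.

Leading digit: 27 options (nonzero). Other 4 digit(s): 28 options each.
Total: 27 x 28^4.

Final answer: 16595712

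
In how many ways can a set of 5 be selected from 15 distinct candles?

C(15,5) = 15!/(5! x (15-5)!).

Final answer: C(15,5) = 3003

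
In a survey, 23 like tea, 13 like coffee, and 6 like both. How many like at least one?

|A union B| = |A| + |B| - |A intersect B| = 23 + 13 - 6.

Final answer: 30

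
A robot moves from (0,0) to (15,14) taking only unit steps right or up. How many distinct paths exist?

Each path has 15 right steps and 14 up steps in some order (29 steps total).
Choose which 14 of the 29 steps are up: C(29,14).

Final answer: C(29,14) = 77558760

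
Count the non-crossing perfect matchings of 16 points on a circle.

The structures are counted by the Catalan number C_n. Here n = 16/2 = 8.
C_n = C(2n,n) - C(2n,n+1), so C_{8} = C(16,8) - C(16,9) = 12870 - 11440.

Final answer: C_{8} = 1430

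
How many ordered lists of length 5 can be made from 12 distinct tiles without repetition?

P(12,5) = 12!/(12-5)! = 12!/7!.

Final answer: P(12,5) = 95040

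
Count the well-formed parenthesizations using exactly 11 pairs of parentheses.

This is a standard Catalan-number count: the answer is C_n. Here n = 11 (pairs).
C_n = C(2n,n) - C(2n,n+1), so C_{11} = C(22,11) - C(22,12) = 705432 - 646646.

Final answer: C_{11} = 58786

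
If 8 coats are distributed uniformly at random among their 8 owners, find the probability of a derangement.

D(n) = (n-1)(D(n-1) + D(n-2)), D(0)=1, D(1)=0.
Building up: D(2)=1, D(3)=2, D(4)=9, D(5)=44, D(6)=265, D(7)=1854, D(8)=14833.
Total arrangements: 8! = 40320.
Probability = D(8)/8! = 2119/5760.

Final answer: D(8)/8! = 14833/40320 = 0.367882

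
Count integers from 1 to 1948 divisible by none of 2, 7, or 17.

|div by 2|=974, |div by 7|=278, |div by 17|=114.
|div by 2&7|=139, |div by 2&17|=57, |div by 7&17|=16, |div by all|=8.
By inclusion-exclusion, divisible by at least one: 974+278+114-139-57-16+8 = 1162.
Not divisible by any: 1948 - 1162.

Final answer: 786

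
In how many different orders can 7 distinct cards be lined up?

The number of ways to arrange 7 distinct objects is 7!.

Final answer: 7! = 5040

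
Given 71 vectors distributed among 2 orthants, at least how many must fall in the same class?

By pigeonhole with 71 objects and 2 categories: ceiling(71/2).

Final answer: 36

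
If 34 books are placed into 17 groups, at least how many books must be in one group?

By the pigeonhole principle: ceiling(34/17).

Final answer: 2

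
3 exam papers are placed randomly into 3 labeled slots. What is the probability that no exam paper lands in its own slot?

Derangements satisfy D(n) = (n-1)(D(n-1) + D(n-2)), starting from D(0)=1, D(1)=0.
Building up: D(2)=1, D(3)=2.
Total arrangements: 3! = 6.
Probability = D(3)/3! = 1/3.

Final answer: D(3)/3! = 2/6 = 0.333333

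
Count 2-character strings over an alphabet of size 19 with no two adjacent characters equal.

First character: 19 choices. Each subsequent: 18 choices (must differ from the previous one).
Total: 19 x 18^1.

Final answer: 19 x 18^{1} = 342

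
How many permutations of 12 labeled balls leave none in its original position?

D(n) = (n-1)(D(n-1) + D(n-2)), D(0)=1, D(1)=0.
D(2) = 1 x (0 + 1) = 1
D(3) = 2 x (1 + 0) = 2
D(4) = 3 x (2 + 1) = 9
D(5) = 4 x (9 + 2) = 44
D(6) = 5 x (44 + 9) = 265
D(7) = 6 x (265 + 44) = 1854
D(8) = 7 x (1854 + 265) = 14833
D(9) = 8 x (14833 + 1854) = 133496
D(10) = 9 x (133496 + 14833) = 1334961
D(11) = 10 x (1334961 + 133496) = 14684570
D(12) = 11 x (D(11) + D(10)) = 11 x (14684570 + 1334961)

Final answer: D(12) = 176214841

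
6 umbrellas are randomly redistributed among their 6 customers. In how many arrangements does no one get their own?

Use the recurrence D(n) = (n-1)(D(n-1) + D(n-2)) with D(0)=1, D(1)=0.
D(2) = 1 x (0 + 1) = 1
D(3) = 2 x (1 + 0) = 2
D(4) = 3 x (2 + 1) = 9
D(5) = 4 x (9 + 2) = 44
D(6) = 5 x (D(5) + D(4)) = 5 x (44 + 9)

Final answer: D(6) = 265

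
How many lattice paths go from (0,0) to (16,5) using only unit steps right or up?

Each path has 16 right steps and 5 up steps in some order (21 steps total).
Choose which 5 of the 21 steps are up: C(21,5).

Final answer: C(21,5) = 20349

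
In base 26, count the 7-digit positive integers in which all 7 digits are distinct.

The leading digit has 25 choices (anything but zero); the next has 25 (anything but the first), then 24, and so on, one fewer each time.
Total: 25 x 25 x 24 x 23 x 22 x 21 x 20.

Final answer: 3187800000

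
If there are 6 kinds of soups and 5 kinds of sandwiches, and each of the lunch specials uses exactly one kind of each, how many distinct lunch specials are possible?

By the multiplication principle: 6 x 5.

Final answer: 30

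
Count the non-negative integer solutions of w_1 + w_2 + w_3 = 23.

Stars and bars with 23 stars and 2 bars:
C(23+3-1, 3-1) = C(25,2).

Final answer: C(25,2) = 300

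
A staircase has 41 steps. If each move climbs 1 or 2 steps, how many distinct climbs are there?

Let f(n) count the ways. The last step is size 1 or 2, so f(n) = f(n-1) + f(n-2) with f(1)=1, f(2)=2.
Iterating the recurrence: f(1)=1, f(2)=2, f(3)=3, f(4)=5, f(5)=8, f(6)=13, f(7)=21, f(8)=34, f(9)=55, f(10)=89, f(11)=144, f(12)=233, f(13)=377, f(14)=610, f(15)=987, f(16)=1597, f(17)=2584, f(18)=4181, f(19)=6765, f(20)=10946, f(21)=17711, f(22)=28657, f(23)=46368, f(24)=75025, f(25)=121393, f(26)=196418, f(27)=317811, f(28)=514229, f(29)=832040, f(30)=1346269, f(31)=2178309, f(32)=3524578, f(33)=5702887, f(34)=9227465, f(35)=14930352, f(36)=24157817, f(37)=39088169, f(38)=63245986, f(39)=102334155, f(40)=165580141, f(41)=267914296.

Final answer: 267914296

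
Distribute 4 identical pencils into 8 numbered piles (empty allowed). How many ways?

Stars and bars: C(n+k-1, k-1) = C(11,7).

Final answer: C(11,7) = 330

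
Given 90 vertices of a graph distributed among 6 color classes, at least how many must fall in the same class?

By pigeonhole with 90 objects and 6 categories: ceiling(90/6).

Final answer: 15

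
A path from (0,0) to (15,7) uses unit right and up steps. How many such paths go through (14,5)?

Paths (0,0)->(14,5): C(19,5) = 11628.
Paths (14,5)->(15,7): C(3,2) = 3.
By multiplication principle: 11628 x 3.

Final answer: 34884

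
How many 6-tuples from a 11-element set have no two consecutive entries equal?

First character: 11 choices. Each subsequent: 10 choices (must differ from the previous one).
Total: 11 x 10^5.

Final answer: 11 x 10^{5} = 1100000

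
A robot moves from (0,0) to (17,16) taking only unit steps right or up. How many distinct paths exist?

Each path has 17 right steps and 16 up steps in some order (33 steps total).
Choose which 16 of the 33 steps are up: C(33,16).

Final answer: C(33,16) = 1166803110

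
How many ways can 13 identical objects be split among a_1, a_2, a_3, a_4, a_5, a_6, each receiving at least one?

Substitute a'_i = a_i - 1 (so a'_i >= 0). Then sum a'_i = 13 - 6 = 7.
Stars and bars: C(7+6-1, 6-1) = C(12,5).

Final answer: C(12,5) = 792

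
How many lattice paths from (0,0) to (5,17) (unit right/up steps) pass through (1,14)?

Paths (0,0)->(1,14): C(15,14) = 15.
Paths (1,14)->(5,17): C(7,3) = 35.
By multiplication principle: 15 x 35.

Final answer: 525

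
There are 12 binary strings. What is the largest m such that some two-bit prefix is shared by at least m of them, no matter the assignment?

There are 4 possible values for two-bit prefix. With 12 binary strings and 4 categories, by pigeonhole: ceiling(12/4).

Final answer: 3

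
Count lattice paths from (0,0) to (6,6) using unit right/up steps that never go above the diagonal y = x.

Total monotonic paths to (6,6): C(12,6) = 924.
Paths that cross above y=x (reflection bijection): C(12,7) = 792.
Valid Dyck paths: 924 - 792.
(Check: C(12,6) - C(12,7) = C(12,6)/7, the Catalan number C_{6}.)

Final answer: C_{6} = 132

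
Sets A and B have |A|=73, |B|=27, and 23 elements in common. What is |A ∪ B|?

|A union B| = |A| + |B| - |A intersect B| = 73 + 27 - 23.

Final answer: 77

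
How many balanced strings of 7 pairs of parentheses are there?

The structures are counted by the Catalan number C_n. Here n = 7 (pairs).
C_n = C(2n,n)/(n+1), so C_{7} = C(14,7)/8 = 3432/8.

Final answer: C_{7} = 429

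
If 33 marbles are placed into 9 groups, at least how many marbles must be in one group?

By the pigeonhole principle: ceiling(33/9).

Final answer: 4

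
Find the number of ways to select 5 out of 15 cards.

C(15,5) = 15!/(5! x 10!).

Final answer: \binom{15}{5} = 3003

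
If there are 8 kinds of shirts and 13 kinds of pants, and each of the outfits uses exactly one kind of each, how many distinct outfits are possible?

By the multiplication principle: 8 x 13.

Final answer: 104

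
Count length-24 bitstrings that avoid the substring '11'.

Let a(n) count valid strings. If the last bit is 0 the prefix is any valid string of length n-1; if it is 1 the string must end in 01 with a valid prefix of length n-2. So a(n) = a(n-1) + a(n-2), a(1)=2, a(2)=3.
Iterating the recurrence: a(1)=2, a(2)=3, a(3)=5, a(4)=8, a(5)=13, a(6)=21, a(7)=34, a(8)=55, a(9)=89, a(10)=144, a(11)=233, a(12)=377, a(13)=610, a(14)=987, a(15)=1597, a(16)=2584, a(17)=4181, a(18)=6765, a(19)=10946, a(20)=17711, a(21)=28657, a(22)=46368, a(23)=75025, a(24)=121393.

Final answer: 121393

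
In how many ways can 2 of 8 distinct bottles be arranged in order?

P(8,2) = 8!/(8-2)! = 8!/6!.

Final answer: P(8,2) = 56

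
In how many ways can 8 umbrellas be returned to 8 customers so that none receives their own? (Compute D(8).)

Derangements satisfy D(n) = (n-1)(D(n-1) + D(n-2)), starting from D(0)=1, D(1)=0.
D(2) = 1 x (0 + 1) = 1
D(3) = 2 x (1 + 0) = 2
D(4) = 3 x (2 + 1) = 9
D(5) = 4 x (9 + 2) = 44
D(6) = 5 x (44 + 9) = 265
D(7) = 6 x (265 + 44) = 1854
D(8) = 7 x (D(7) + D(6)) = 7 x (1854 + 265)

Final answer: D(8) = 14833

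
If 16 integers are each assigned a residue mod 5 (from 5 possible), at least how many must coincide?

There are 5 possible values for residue mod 5. With 16 integers and 5 categories, by pigeonhole: ceiling(16/5).

Final answer: 4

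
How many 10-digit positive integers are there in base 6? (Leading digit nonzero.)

These are the integers in [6^9, 6^10), so the count is 6^10 - 6^9 = 5 x 6^9.

Final answer: 50388480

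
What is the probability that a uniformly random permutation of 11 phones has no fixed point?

Derangements satisfy D(n) = (n-1)(D(n-1) + D(n-2)), starting from D(0)=1, D(1)=0.
Building up: D(2)=1, D(3)=2, D(4)=9, D(5)=44, D(6)=265, D(7)=1854, D(8)=14833, D(9)=133496, D(10)=1334961, D(11)=14684570.
Total arrangements: 11! = 39916800.
Probability = D(11)/11! = 1468457/3991680.

Final answer: D(11)/11! = 14684570/39916800 = 0.367879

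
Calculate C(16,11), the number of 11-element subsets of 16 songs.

C(16,11) = 16!/(11! x 5!).

Final answer: \binom{16}{11} = 4368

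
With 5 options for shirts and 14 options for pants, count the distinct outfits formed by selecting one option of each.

By the multiplication principle: 5 x 14.

Final answer: 70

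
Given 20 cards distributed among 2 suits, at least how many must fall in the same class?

By pigeonhole with 20 objects and 2 categories: ceiling(20/2).

Final answer: 10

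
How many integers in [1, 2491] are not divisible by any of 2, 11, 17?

|div by 2|=1245, |div by 11|=226, |div by 17|=146.
|div by 2&11|=113, |div by 2&17|=73, |div by 11&17|=13, |div by all|=6.
By inclusion-exclusion, divisible by at least one: 1245+226+146-113-73-13+6 = 1424.
Not divisible by any: 2491 - 1424.

Final answer: 1067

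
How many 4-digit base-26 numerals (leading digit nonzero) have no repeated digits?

The leading digit has 25 choices (anything but zero); the next has 25 (anything but the first), then 24, and so on, one fewer each time.
Total: 25 x 25 x 24 x 23.

Final answer: 345000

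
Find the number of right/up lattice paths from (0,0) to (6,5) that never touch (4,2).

Total paths to (6,5): C(11,5) = 462.
Paths through (4,2): C(6,2) x C(5,3) = 150.
Avoiding (4,2): 462 - 150.

Final answer: 312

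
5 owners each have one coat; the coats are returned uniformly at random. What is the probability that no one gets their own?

Derangements satisfy D(n) = (n-1)(D(n-1) + D(n-2)), starting from D(0)=1, D(1)=0.
Building up: D(2)=1, D(3)=2, D(4)=9, D(5)=44.
Total arrangements: 5! = 120.
Probability = D(5)/5! = 11/30.

Final answer: D(5)/5! = 44/120 = 0.366667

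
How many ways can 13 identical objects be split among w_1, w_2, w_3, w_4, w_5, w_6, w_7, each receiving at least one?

Substitute w'_i = w_i - 1 (so w'_i >= 0). Then sum w'_i = 13 - 7 = 6.
Stars and bars: C(6+7-1, 7-1) = C(12,6).

Final answer: C(12,6) = 924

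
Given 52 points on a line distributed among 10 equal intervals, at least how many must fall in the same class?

By pigeonhole with 52 objects and 10 categories: ceiling(52/10).

Final answer: 6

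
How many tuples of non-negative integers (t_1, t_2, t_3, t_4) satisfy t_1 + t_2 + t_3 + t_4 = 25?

Stars and bars with 25 stars and 3 bars:
C(25+4-1, 4-1) = C(28,3).

Final answer: C(28,3) = 3276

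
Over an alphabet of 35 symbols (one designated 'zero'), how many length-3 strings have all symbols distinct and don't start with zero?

First digit: 34 (nonzero). Second: 34 (not first). Third: 33, etc.
Total: 34 x 34 x 33.

Final answer: 38148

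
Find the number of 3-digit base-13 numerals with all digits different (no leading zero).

First digit: 12 (nonzero). Second: 12 (not first). Third: 11, etc.
Total: 12 x 12 x 11.

Final answer: 1584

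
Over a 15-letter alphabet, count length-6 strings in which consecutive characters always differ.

First character: 15 choices. Each subsequent: 14 choices (must differ from the previous one).
Total: 15 x 14^5.

Final answer: 15 x 14^{5} = 8067360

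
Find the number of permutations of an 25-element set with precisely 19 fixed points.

Choose which 19 elements are fixed: C(25,19) = 177100.
Derange the remaining 6 using D(j) = (j-1)(D(j-1) + D(j-2)), D(0)=1, D(1)=0: D(2)=1, D(3)=2, D(4)=9, D(5)=44, D(6)=265.
Total: 177100 x 265.

Final answer: C(25,19) D(6) = 46931500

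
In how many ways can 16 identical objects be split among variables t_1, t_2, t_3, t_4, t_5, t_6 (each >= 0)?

Stars and bars with 16 stars and 5 bars:
C(16+6-1, 6-1) = C(21,5).

Final answer: C(21,5) = 20349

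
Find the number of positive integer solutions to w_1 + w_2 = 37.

Substitute w'_i = w_i - 1 (so w'_i >= 0). Then sum w'_i = 37 - 2 = 35.
Stars and bars: C(35+2-1, 2-1) = C(36,1).

Final answer: C(36,1) = 36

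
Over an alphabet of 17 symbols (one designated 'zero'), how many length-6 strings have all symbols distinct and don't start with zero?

The leading digit has 16 choices (anything but zero); the next has 16 (anything but the first), then 15, and so on, one fewer each time.
Total: 16 x 16 x 15 x 14 x 13 x 12.

Final answer: 8386560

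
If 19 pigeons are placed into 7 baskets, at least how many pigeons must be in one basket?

By the pigeonhole principle: ceiling(19/7).

Final answer: 3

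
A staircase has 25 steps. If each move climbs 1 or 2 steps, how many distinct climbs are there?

Condition on the final move: it is a 1-step (f(n-1) ways to get there) or a 2-step (f(n-2) ways), so f(n) = f(n-1) + f(n-2), with f(1)=1, f(2)=2.
Building up term by term: f(1)=1, f(2)=2, f(3)=3, f(4)=5, f(5)=8, f(6)=13, f(7)=21, f(8)=34, f(9)=55, f(10)=89, f(11)=144, f(12)=233, f(13)=377, f(14)=610, f(15)=987, f(16)=1597, f(17)=2584, f(18)=4181, f(19)=6765, f(20)=10946, f(21)=17711, f(22)=28657, f(23)=46368, f(24)=75025, f(25)=121393.

Final answer: 121393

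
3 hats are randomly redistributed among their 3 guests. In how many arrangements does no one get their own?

Derangements satisfy D(n) = (n-1)(D(n-1) + D(n-2)), starting from D(0)=1, D(1)=0.
D(2) = 1 x (0 + 1) = 1
D(3) = 2 x (D(2) + D(1)) = 2 x (1 + 0)

Final answer: D(3) = 2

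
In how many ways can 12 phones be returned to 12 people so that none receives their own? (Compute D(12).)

D(n) = (n-1)(D(n-1) + D(n-2)), D(0)=1, D(1)=0.
D(2) = 1 x (0 + 1) = 1
D(3) = 2 x (1 + 0) = 2
D(4) = 3 x (2 + 1) = 9
D(5) = 4 x (9 + 2) = 44
D(6) = 5 x (44 + 9) = 265
D(7) = 6 x (265 + 44) = 1854
D(8) = 7 x (1854 + 265) = 14833
D(9) = 8 x (14833 + 1854) = 133496
D(10) = 9 x (133496 + 14833) = 1334961
D(11) = 10 x (1334961 + 133496) = 14684570
D(12) = 11 x (D(11) + D(10)) = 11 x (14684570 + 1334961)

Final answer: D(12) = 176214841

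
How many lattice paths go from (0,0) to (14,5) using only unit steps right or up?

Each path has 14 right steps and 5 up steps in some order (19 steps total).
Choose which 5 of the 19 steps are up: C(19,5).

Final answer: C(19,5) = 11628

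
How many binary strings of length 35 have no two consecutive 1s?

A valid string ends in 0 (append to any length-(n-1) valid string) or in 01 (append to any length-(n-2) valid string), so a(n) = a(n-1) + a(n-2) with a(1)=2, a(2)=3.
Computing successive values: a(1)=2, a(2)=3, a(3)=5, a(4)=8, a(5)=13, a(6)=21, a(7)=34, a(8)=55, a(9)=89, a(10)=144, a(11)=233, a(12)=377, a(13)=610, a(14)=987, a(15)=1597, a(16)=2584, a(17)=4181, a(18)=6765, a(19)=10946, a(20)=17711, a(21)=28657, a(22)=46368, a(23)=75025, a(24)=121393, a(25)=196418, a(26)=317811, a(27)=514229, a(28)=832040, a(29)=1346269, a(30)=2178309, a(31)=3524578, a(32)=5702887, a(33)=9227465, a(34)=14930352, a(35)=24157817.

Final answer: 24157817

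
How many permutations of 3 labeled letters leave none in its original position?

Use the recurrence D(n) = (n-1)(D(n-1) + D(n-2)) with D(0)=1, D(1)=0.
D(2) = 1 x (0 + 1) = 1
D(3) = 2 x (D(2) + D(1)) = 2 x (1 + 0)

Final answer: D(3) = 2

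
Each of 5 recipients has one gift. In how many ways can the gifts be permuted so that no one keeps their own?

D(n) = (n-1)(D(n-1) + D(n-2)), D(0)=1, D(1)=0.
D(2) = 1 x (0 + 1) = 1
D(3) = 2 x (1 + 0) = 2
D(4) = 3 x (2 + 1) = 9
D(5) = 4 x (D(4) + D(3)) = 4 x (9 + 2)

Final answer: D(5) = 44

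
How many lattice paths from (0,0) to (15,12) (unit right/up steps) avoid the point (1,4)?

Total paths to (15,12): C(27,12) = 17383860.
Paths through (1,4): C(5,4) x C(22,8) = 1598850.
Avoiding (1,4): 17383860 - 1598850.

Final answer: 15785010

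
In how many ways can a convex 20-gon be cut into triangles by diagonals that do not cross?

This is a standard Catalan-number count: the answer is C_n. Here n = 20 - 2 = 18.
Using C_0 = 1 and C_(k+1) = C_k x 2(2k+1)/(k+2), build up term by term: C_1=1, C_2=2, C_3=5, C_4=14, C_5=42, C_6=132, C_7=429, C_8=1430, C_9=4862, C_10=16796, C_11=58786, C_12=208012, C_13=742900, C_14=2674440, C_15=9694845, C_16=35357670, C_17=129644790, C_18=477638700.

Final answer: C_{18} = 477638700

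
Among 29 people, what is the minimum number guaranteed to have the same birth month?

There are 12 possible values for birth month. With 29 people and 12 categories, by pigeonhole: ceiling(29/12).

Final answer: 3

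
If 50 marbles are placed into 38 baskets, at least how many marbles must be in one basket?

By the pigeonhole principle: ceiling(50/38).

Final answer: 2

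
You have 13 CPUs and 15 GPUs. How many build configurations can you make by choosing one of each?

By the multiplication principle: 13 x 15.

Final answer: 195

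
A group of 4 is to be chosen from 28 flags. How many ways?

C(28,4) = 28!/(4! x 24!).

Final answer: \binom{28}{4} = 20475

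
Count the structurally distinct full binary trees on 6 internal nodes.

The structures are counted by the Catalan number C_n. Here n = 6.
C_n = C(2n,n) - C(2n,n+1), so C_{6} = C(12,6) - C(12,7) = 924 - 792.

Final answer: C_{6} = 132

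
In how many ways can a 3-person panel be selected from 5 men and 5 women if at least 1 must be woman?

Sum over valid woman counts:
C(5,1)C(5,2) = 50
C(5,2)C(5,1) = 50
C(5,3)C(5,0) = 10
Total: 50 + 50 + 10.

Final answer: 110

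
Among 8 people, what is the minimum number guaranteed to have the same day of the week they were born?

There are 7 possible values for day of the week they were born. With 8 people and 7 categories, by pigeonhole: ceiling(8/7).

Final answer: 2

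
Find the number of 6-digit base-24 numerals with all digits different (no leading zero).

First digit: 23 (nonzero). Second: 23 (not first). Third: 22, etc.
Total: 23 x 23 x 22 x 21 x 20 x 19.

Final answer: 92871240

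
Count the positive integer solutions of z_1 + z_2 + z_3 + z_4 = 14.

Substitute z'_i = z_i - 1 (so z'_i >= 0). Then sum z'_i = 14 - 4 = 10.
Stars and bars: C(10+4-1, 4-1) = C(13,3).

Final answer: C(13,3) = 286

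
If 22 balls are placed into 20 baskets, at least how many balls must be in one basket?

By the pigeonhole principle: ceiling(22/20).

Final answer: 2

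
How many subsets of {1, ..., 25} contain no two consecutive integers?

Let a(n) count such subsets of {1, ..., n}. Either n is excluded (a(n-1) ways) or n is included, forcing n-1 out (a(n-2) ways), so a(n) = a(n-1) + a(n-2) with a(1)=2, a(2)=3.
Iterating the recurrence: a(1)=2, a(2)=3, a(3)=5, a(4)=8, a(5)=13, a(6)=21, a(7)=34, a(8)=55, a(9)=89, a(10)=144, a(11)=233, a(12)=377, a(13)=610, a(14)=987, a(15)=1597, a(16)=2584, a(17)=4181, a(18)=6765, a(19)=10946, a(20)=17711, a(21)=28657, a(22)=46368, a(23)=75025, a(24)=121393, a(25)=196418.

Final answer: 196418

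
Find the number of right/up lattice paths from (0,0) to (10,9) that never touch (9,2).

Total paths to (10,9): C(19,9) = 92378.
Paths through (9,2): C(11,2) x C(8,7) = 440.
Avoiding (9,2): 92378 - 440.

Final answer: 91938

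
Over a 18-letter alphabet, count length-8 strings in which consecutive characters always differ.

Let g(n) count such strings. g(1) = 18, and each valid string of length n-1 extends in 17 ways (any symbol but the last), so g(n) = 17 g(n-1).
Total: g(8) = 18 x 17^7.

Final answer: 18 x 17^{7} = 7386096114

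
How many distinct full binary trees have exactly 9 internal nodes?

This is a standard Catalan-number count: the answer is C_n. Here n = 9.
C_n = C(2n,n)/(n+1), so C_{9} = C(18,9)/10 = 48620/10.

Final answer: C_{9} = 4862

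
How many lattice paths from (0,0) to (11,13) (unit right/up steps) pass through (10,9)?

Paths (0,0)->(10,9): C(19,9) = 92378.
Paths (10,9)->(11,13): C(5,4) = 5.
By multiplication principle: 92378 x 5.

Final answer: 461890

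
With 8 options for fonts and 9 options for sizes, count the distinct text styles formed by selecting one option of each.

By the multiplication principle: 8 x 9.

Final answer: 72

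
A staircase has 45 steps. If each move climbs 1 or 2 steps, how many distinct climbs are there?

Let f(n) count the ways. The last step is size 1 or 2, so f(n) = f(n-1) + f(n-2) with f(1)=1, f(2)=2.
Building up term by term: f(1)=1, f(2)=2, f(3)=3, f(4)=5, f(5)=8, f(6)=13, f(7)=21, f(8)=34, f(9)=55, f(10)=89, f(11)=144, f(12)=233, f(13)=377, f(14)=610, f(15)=987, f(16)=1597, f(17)=2584, f(18)=4181, f(19)=6765, f(20)=10946, f(21)=17711, f(22)=28657, f(23)=46368, f(24)=75025, f(25)=121393, f(26)=196418, f(27)=317811, f(28)=514229, f(29)=832040, f(30)=1346269, f(31)=2178309, f(32)=3524578, f(33)=5702887, f(34)=9227465, f(35)=14930352, f(36)=24157817, f(37)=39088169, f(38)=63245986, f(39)=102334155, f(40)=165580141, f(41)=267914296, f(42)=433494437, f(43)=701408733, f(44)=1134903170, f(45)=1836311903.

Final answer: 1836311903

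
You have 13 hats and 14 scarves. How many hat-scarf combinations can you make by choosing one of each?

By the multiplication principle: 13 x 14.

Final answer: 182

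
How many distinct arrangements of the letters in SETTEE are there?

Letters (E:3, S:1, T:2). Total letters: 6.
Permutations = 6!/(3! x 2!).

Final answer: 60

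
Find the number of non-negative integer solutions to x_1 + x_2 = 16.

Stars and bars with 16 stars and 1 bars:
C(16+2-1, 2-1) = C(17,1).

Final answer: C(17,1) = 17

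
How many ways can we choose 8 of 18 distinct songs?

C(18,8) = 18!/(8! x (18-8)!).

Final answer: C(18,8) = 43758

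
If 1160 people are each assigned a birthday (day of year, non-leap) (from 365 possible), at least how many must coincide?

There are 365 possible values for birthday (day of year, non-leap). With 1160 people and 365 categories, by pigeonhole: ceiling(1160/365).

Final answer: 4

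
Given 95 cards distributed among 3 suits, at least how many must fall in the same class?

By pigeonhole with 95 objects and 3 categories: ceiling(95/3).

Final answer: 32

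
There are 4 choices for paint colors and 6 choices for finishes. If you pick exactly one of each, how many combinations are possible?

By the multiplication principle: 4 x 6.

Final answer: 24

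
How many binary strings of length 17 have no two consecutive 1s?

A valid string ends in 0 (append to any length-(n-1) valid string) or in 01 (append to any length-(n-2) valid string), so a(n) = a(n-1) + a(n-2) with a(1)=2, a(2)=3.
Computing successive values: a(1)=2, a(2)=3, a(3)=5, a(4)=8, a(5)=13, a(6)=21, a(7)=34, a(8)=55, a(9)=89, a(10)=144, a(11)=233, a(12)=377, a(13)=610, a(14)=987, a(15)=1597, a(16)=2584, a(17)=4181.

Final answer: 4181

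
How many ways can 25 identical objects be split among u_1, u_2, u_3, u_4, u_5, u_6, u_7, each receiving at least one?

Substitute u'_i = u_i - 1 (so u'_i >= 0). Then sum u'_i = 25 - 7 = 18.
Stars and bars: C(18+7-1, 7-1) = C(24,6).

Final answer: C(24,6) = 134596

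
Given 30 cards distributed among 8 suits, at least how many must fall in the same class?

By pigeonhole with 30 objects and 8 categories: ceiling(30/8).

Final answer: 4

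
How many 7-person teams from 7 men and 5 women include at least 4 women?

Sum over valid woman counts:
C(5,4)C(7,3) = 175
C(5,5)C(7,2) = 21
Total: 175 + 21.

Final answer: 196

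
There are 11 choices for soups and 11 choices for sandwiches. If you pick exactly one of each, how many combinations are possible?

By the multiplication principle: 11 x 11.

Final answer: 121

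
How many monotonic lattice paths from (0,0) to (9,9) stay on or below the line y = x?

Total monotonic paths to (9,9): C(18,9) = 48620.
Paths that cross above y=x (reflection bijection): C(18,10) = 43758.
Valid Dyck paths: 48620 - 43758.
(Equivalently, C_{9} = C(18,9)/10 = 48620/10.)

Final answer: C_{9} = 4862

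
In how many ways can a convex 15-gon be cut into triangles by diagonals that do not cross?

This is counted by the nth Catalan number C_n. Here n = 15 - 2 = 13.
C_n = (2n)!/(n!(n+1)!), so C_{13} = 26!/(13! x 14!) = C(26,13)/14 = 10400600/14.

Final answer: C_{13} = 742900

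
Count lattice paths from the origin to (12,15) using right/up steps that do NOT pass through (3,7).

Total paths to (12,15): C(27,15) = 17383860.
Paths through (3,7): C(10,7) x C(17,8) = 2917200.
Avoiding (3,7): 17383860 - 2917200.

Final answer: 14466660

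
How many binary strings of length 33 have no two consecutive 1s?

Let a(n) count valid strings. If the last bit is 0 the prefix is any valid string of length n-1; if it is 1 the string must end in 01 with a valid prefix of length n-2. So a(n) = a(n-1) + a(n-2), a(1)=2, a(2)=3.
Building up term by term: a(1)=2, a(2)=3, a(3)=5, a(4)=8, a(5)=13, a(6)=21, a(7)=34, a(8)=55, a(9)=89, a(10)=144, a(11)=233, a(12)=377, a(13)=610, a(14)=987, a(15)=1597, a(16)=2584, a(17)=4181, a(18)=6765, a(19)=10946, a(20)=17711, a(21)=28657, a(22)=46368, a(23)=75025, a(24)=121393, a(25)=196418, a(26)=317811, a(27)=514229, a(28)=832040, a(29)=1346269, a(30)=2178309, a(31)=3524578, a(32)=5702887, a(33)=9227465.

Final answer: 9227465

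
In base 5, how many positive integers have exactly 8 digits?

These are the integers in [5^7, 5^8), so the count is 5^8 - 5^7 = 4 x 5^7.

Final answer: 312500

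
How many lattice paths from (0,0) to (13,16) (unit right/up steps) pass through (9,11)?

Paths (0,0)->(9,11): C(20,11) = 167960.
Paths (9,11)->(13,16): C(9,5) = 126.
By multiplication principle: 167960 x 126.

Final answer: 21162960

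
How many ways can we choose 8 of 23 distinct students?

C(23,8) = 23!/(8! x 15!).

Final answer: \binom{23}{8} = 490314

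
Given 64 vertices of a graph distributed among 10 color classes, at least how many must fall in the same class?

By pigeonhole with 64 objects and 10 categories: ceiling(64/10).

Final answer: 7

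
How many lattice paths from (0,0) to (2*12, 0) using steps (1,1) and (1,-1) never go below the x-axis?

Total monotonic paths to (12,12): C(24,12) = 2704156.
Reflecting each bad path at its first crossing gives a bijection with paths to (11,13): C(24,13) = 2496144.
Valid Dyck paths: 2704156 - 2496144.
(This is the Catalan number C_{12}.)

Final answer: C_{12} = 208012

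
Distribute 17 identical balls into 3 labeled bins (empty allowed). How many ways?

Stars and bars: C(n+k-1, k-1) = C(19,2).

Final answer: C(19,2) = 171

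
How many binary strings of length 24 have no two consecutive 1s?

Classify by the final bit: ...0 gives a(n-1) strings, ...01 gives a(n-2) strings. Thus a(n) = a(n-1) + a(n-2) with a(1)=2, a(2)=3.
Iterating the recurrence: a(1)=2, a(2)=3, a(3)=5, a(4)=8, a(5)=13, a(6)=21, a(7)=34, a(8)=55, a(9)=89, a(10)=144, a(11)=233, a(12)=377, a(13)=610, a(14)=987, a(15)=1597, a(16)=2584, a(17)=4181, a(18)=6765, a(19)=10946, a(20)=17711, a(21)=28657, a(22)=46368, a(23)=75025, a(24)=121393.

Final answer: 121393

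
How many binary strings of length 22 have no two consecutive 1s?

A valid string ends in 0 (append to any length-(n-1) valid string) or in 01 (append to any length-(n-2) valid string), so a(n) = a(n-1) + a(n-2) with a(1)=2, a(2)=3.
Iterating the recurrence: a(1)=2, a(2)=3, a(3)=5, a(4)=8, a(5)=13, a(6)=21, a(7)=34, a(8)=55, a(9)=89, a(10)=144, a(11)=233, a(12)=377, a(13)=610, a(14)=987, a(15)=1597, a(16)=2584, a(17)=4181, a(18)=6765, a(19)=10946, a(20)=17711, a(21)=28657, a(22)=46368.

Final answer: 46368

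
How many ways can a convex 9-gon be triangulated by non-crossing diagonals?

This is a standard Catalan-number count: the answer is C_n. Here n = 9 - 2 = 7.
C_n = (2n)!/(n!(n+1)!), so C_{7} = 14!/(7! x 8!) = C(14,7)/8 = 3432/8.

Final answer: C_{7} = 429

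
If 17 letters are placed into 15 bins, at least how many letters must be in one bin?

By the pigeonhole principle: ceiling(17/15).

Final answer: 2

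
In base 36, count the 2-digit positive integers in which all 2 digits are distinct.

The leading digit has 35 choices (anything but zero); the next has 35 (anything but the first), then 34, and so on, one fewer each time.
Total: 35 x 35.

Final answer: 1225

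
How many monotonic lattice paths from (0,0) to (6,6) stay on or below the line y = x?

Total monotonic paths to (6,6): C(12,6) = 924.
A path is bad iff it touches y = x + 1; reflecting its initial segment maps bad paths bijectively onto all paths to (5,7), of which there are C(12,7) = 792.
Valid Dyck paths: 924 - 792.
(This is the Catalan number C_{6}.)

Final answer: C_{6} = 132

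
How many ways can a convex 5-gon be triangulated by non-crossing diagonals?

This is counted by the nth Catalan number C_n. Here n = 5 - 2 = 3.
C_n = C(2n,n) - C(2n,n+1), so C_{3} = C(6,3) - C(6,4) = 20 - 15.

Final answer: C_{3} = 5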